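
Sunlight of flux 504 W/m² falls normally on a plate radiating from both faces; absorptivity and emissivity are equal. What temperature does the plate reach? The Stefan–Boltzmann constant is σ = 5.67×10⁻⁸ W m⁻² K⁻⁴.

T ≈ 258 K

Absorbed flux αS = emitted flux 2εσT⁴ per unit area; with α = ε this gives T = (S/2σ)^(1/4).
T = (504 / (2 × 5.67×10⁻⁸))^(1/4) = (4.44×10^9)^(1/4).
T = 258 K.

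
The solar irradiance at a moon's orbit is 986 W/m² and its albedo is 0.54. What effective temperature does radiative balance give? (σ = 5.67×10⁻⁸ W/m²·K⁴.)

Power absorbed = (1−a)S·πR²; power emitted = 4πR²σT⁴. Equating and cancelling πR²:
T = ((1−a)S / 4σ)^(1/4) = (454 / (4 × 5.67×10⁻⁸))^(1/4) = (2.00×10^9)^(1/4).
T = 211 K.

T ≈ 211 K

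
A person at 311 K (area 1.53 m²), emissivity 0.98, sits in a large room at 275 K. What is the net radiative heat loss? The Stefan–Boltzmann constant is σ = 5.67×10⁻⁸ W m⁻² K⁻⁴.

Q ≈ 309 W

Q = εσA(T⁴ − T_s⁴). T⁴ − T_s⁴ = (311)⁴ − (275)⁴ = 9.35×10^9 − 5.72×10^9 = 3.64×10^9 K⁴.
Q = 0.98 × 5.67×10⁻⁸ × 1.53 × 3.64×10^9 = 309 W.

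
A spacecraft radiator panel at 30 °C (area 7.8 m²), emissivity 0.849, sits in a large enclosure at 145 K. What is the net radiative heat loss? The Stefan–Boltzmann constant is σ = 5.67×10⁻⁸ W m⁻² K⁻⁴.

Q ≈ 3000 W

Convert: 30 °C = 303 K.
Q = εσA(T⁴ − T_s⁴). T⁴ − T_s⁴ = (303)⁴ − (145)⁴ = 8.43×10^9 − 4.42×10^8 = 7.99×10^9 K⁴.
Q = 0.849 × 5.67×10⁻⁸ × 7.80 × 7.99×10^9 = 3000 W.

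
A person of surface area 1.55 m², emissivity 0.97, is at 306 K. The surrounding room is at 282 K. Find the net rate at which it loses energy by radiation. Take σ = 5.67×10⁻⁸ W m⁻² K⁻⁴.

Q = εσA(T⁴ − T_s⁴). T⁴ − T_s⁴ = (306)⁴ − (282)⁴ = 8.77×10^9 − 6.32×10^9 = 2.44×10^9 K⁴.
Q = 0.97 × 5.67×10⁻⁸ × 1.55 × 2.44×10^9 = 208 W.

Q ≈ 208 W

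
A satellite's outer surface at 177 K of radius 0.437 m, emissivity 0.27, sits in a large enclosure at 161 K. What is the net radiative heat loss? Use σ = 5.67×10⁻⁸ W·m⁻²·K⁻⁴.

Q ≈ 11.4 W

A = 4πr² = 4π × (0.437)² = 2.40 m².
Q = εσA(T⁴ − T_s⁴). T⁴ − T_s⁴ = (177)⁴ − (161)⁴ = 9.82×10^8 − 6.72×10^8 = 3.10×10^8 K⁴.
Q = 0.27 × 5.67×10⁻⁸ × 2.40 × 3.10×10^8 = 11.4 W.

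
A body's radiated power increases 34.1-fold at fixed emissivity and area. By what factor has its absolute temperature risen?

P ∝ T⁴ ⇒ T ∝ P^(1/4), so T scales by (34.1)^(1/4) = 2.42.

factor ≈ 2.42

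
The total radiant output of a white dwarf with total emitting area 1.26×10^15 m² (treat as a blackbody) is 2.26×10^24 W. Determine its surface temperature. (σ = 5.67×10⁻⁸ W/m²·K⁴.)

T ≈ 13300 K

From P = σAT⁴, T = (P / σA)^(1/4) = (2.26×10^24 / (5.67×10⁻⁸ × 1.26×10^15))^(1/4).
T = (3.16×10^16)^(1/4) = 13300 K.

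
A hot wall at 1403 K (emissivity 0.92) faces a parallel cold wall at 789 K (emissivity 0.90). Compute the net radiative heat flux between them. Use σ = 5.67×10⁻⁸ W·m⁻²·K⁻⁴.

q ≈ 1.65×10^5 W/m²

For two large parallel gray plates, q = σ(T₁⁴ − T₂⁴) / (1/ε₁ + 1/ε₂ − 1).
1/ε₁ + 1/ε₂ − 1 = 1/0.92 + 1/0.90 − 1 = 1.198.
T₁⁴ − T₂⁴ = 3.87×10^12 − 3.88×10^11 = 3.49×10^12 K⁴.
q = 5.67×10⁻⁸ × 3.49×10^12 / 1.198 = 1.65×10^5 W/m².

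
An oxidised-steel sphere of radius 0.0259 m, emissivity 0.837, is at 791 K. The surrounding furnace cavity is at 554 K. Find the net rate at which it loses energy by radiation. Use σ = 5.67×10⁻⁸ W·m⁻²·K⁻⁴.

Q ≈ 119 W

A = 4πr² = 4π × (0.0259)² = 8.43×10^-3 m².
Q = εσA(T⁴ − T_s⁴). T⁴ − T_s⁴ = (791)⁴ − (554)⁴ = 3.91×10^11 − 9.42×10^10 = 2.97×10^11 K⁴.
Q = 0.837 × 5.67×10⁻⁸ × 8.43×10^-3 × 2.97×10^11 = 119 W.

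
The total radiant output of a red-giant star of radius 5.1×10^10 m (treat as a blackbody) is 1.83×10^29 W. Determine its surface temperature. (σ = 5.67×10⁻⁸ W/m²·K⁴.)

A = 4πr² = 4π × (5.1×10^10)² = 3.27×10^22 m².
From P = σAT⁴, T = (P / σA)^(1/4) = (1.83×10^29 / (5.67×10⁻⁸ × 3.27×10^22))^(1/4).
T = (9.87×10^13)^(1/4) = 3150 K.

T ≈ 3150 K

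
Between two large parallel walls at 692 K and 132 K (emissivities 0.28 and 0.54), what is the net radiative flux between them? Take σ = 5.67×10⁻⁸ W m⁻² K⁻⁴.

q ≈ 2940 W/m²

For two large parallel gray plates, q = σ(T₁⁴ − T₂⁴) / (1/ε₁ + 1/ε₂ − 1).
1/ε₁ + 1/ε₂ − 1 = 1/0.28 + 1/0.54 − 1 = 4.423.
T₁⁴ − T₂⁴ = 2.29×10^11 − 3.04×10^8 = 2.29×10^11 K⁴.
q = 5.67×10⁻⁸ × 2.29×10^11 / 4.423 = 2940 W/m².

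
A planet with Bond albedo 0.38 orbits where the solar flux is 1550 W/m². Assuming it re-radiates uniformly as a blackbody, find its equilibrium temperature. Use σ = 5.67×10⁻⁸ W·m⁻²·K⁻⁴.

T ≈ 255 K

Power absorbed = (1−a)S·πR²; power emitted = 4πR²σT⁴. Equating and cancelling πR²:
T = ((1−a)S / 4σ)^(1/4) = (961 / (4 × 5.67×10⁻⁸))^(1/4) = (4.24×10^9)^(1/4).
T = 255 K.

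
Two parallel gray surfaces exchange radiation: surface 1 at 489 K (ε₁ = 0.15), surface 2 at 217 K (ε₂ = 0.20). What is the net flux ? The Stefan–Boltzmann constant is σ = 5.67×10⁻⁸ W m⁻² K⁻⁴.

For two large parallel gray plates, q = σ(T₁⁴ − T₂⁴) / (1/ε₁ + 1/ε₂ − 1).
1/ε₁ + 1/ε₂ − 1 = 1/0.15 + 1/0.20 − 1 = 10.67.
T₁⁴ − T₂⁴ = 5.72×10^10 − 2.22×10^9 = 5.50×10^10 K⁴.
q = 5.67×10⁻⁸ × 5.50×10^10 / 10.67 = 292 W/m².

q ≈ 292 W/m²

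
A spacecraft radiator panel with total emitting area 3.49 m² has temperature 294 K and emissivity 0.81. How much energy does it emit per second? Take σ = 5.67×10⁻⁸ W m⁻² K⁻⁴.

Stefan–Boltzmann: P = εσAT⁴ = 0.81 × 5.67×10⁻⁸ × 3.49 × (294)⁴ = 0.81 × 5.67×10⁻⁸ × 3.49 × 7.47×10^9.
P = 1200 W.

P ≈ 1200 W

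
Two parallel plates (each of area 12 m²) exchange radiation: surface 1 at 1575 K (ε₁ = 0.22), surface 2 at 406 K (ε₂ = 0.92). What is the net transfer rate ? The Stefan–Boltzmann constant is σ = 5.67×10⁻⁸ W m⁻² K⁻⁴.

Q ≈ 9.00×10^5 W

For two large parallel gray plates, q = σ(T₁⁴ − T₂⁴) / (1/ε₁ + 1/ε₂ − 1).
1/ε₁ + 1/ε₂ − 1 = 1/0.22 + 1/0.92 − 1 = 4.632.
T₁⁴ − T₂⁴ = 6.15×10^12 − 2.72×10^10 = 6.13×10^12 K⁴.
q = 5.67×10⁻⁸ × 6.13×10^12 / 4.632 = 75000 W/m².
Q = q·A = 75000 × 12 = 9.00×10^5 W.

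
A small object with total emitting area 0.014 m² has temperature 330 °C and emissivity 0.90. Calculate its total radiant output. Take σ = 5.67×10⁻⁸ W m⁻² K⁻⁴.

330 °C = 603 K.
Stefan–Boltzmann: P = εσAT⁴ = 0.90 × 5.67×10⁻⁸ × 0.0140 × (603)⁴ = 0.90 × 5.67×10⁻⁸ × 0.0140 × 1.32×10^11.
P = 94.5 W.

P ≈ 94.5 W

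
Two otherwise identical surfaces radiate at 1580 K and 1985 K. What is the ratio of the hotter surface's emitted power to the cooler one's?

ratio ≈ 2.49

P ∝ T⁴, so the ratio is (1985/1580)⁴ = (1.256)⁴ = 2.49.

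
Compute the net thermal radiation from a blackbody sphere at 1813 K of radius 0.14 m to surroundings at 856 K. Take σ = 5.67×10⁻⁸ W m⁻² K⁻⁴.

Q ≈ 1.43×10^5 W

A = 4πr² = 4π × (0.14)² = 0.246 m².
Q = σA(T⁴ − T_s⁴). T⁴ − T_s⁴ = (1813)⁴ − (856)⁴ = 1.08×10^13 − 5.37×10^11 = 1.03×10^13 K⁴.
Q = 5.67×10⁻⁸ × 0.246 × 1.03×10^13 = 1.43×10^5 W.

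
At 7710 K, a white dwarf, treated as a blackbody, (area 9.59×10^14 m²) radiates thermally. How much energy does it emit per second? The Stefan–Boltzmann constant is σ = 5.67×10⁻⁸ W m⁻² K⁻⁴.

P = σAT⁴ = 5.67×10⁻⁸ × 9.59×10^14 × (7710)⁴ = 5.67×10⁻⁸ × 9.59×10^14 × 3.53×10^15.
P = 1.92×10^23 W.

P ≈ 1.92×10^23 W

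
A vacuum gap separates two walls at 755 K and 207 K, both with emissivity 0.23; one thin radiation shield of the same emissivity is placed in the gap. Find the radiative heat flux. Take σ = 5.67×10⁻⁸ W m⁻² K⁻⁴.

q ≈ 1190 W/m²

Each of the 2 gaps contributes resistance (2/ε − 1) = 2/0.23 − 1 = 7.696; total = 15.39.
q = σ(T₁⁴ − T₂⁴) / 15.39 = 5.67×10⁻⁸ × 3.23×10^11 / 15.39 = 1190 W/m².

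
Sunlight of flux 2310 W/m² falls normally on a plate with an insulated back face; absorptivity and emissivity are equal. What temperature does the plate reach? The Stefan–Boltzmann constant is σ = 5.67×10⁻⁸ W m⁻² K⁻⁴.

Absorbed flux αS = emitted flux εσT⁴ (one radiating face); with α = ε, T = (S/σ)^(1/4).
T = (2310 / 5.67×10⁻⁸)^(1/4) = (4.07×10^10)^(1/4).
T = 449 K.

T ≈ 449 K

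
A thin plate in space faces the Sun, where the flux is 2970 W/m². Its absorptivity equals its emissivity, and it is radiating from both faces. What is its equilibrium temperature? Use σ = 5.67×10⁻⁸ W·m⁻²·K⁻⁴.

T ≈ 402 K

Absorbed flux αS = emitted flux 2εσT⁴ per unit area; with α = ε this gives T = (S/2σ)^(1/4).
T = (2970 / (2 × 5.67×10⁻⁸))^(1/4) = (2.62×10^10)^(1/4).
T = 402 K.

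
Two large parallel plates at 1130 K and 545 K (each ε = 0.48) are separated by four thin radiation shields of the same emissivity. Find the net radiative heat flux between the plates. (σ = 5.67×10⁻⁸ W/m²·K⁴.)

Each of the 5 gaps contributes resistance (2/ε − 1) = 2/0.48 − 1 = 3.167; total = 15.83.
q = σ(T₁⁴ − T₂⁴) / 15.83 = 5.67×10⁻⁸ × 1.54×10^12 / 15.83 = 5520 W/m².

q ≈ 5520 W/m²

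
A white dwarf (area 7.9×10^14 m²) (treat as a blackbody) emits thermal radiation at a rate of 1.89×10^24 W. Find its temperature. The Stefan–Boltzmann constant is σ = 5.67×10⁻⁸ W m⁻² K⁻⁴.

T ≈ 14300 K

From P = σAT⁴, T = (P / σA)^(1/4) = (1.89×10^24 / (5.67×10⁻⁸ × 7.90×10^14))^(1/4).
T = (4.22×10^16)^(1/4) = 14300 K.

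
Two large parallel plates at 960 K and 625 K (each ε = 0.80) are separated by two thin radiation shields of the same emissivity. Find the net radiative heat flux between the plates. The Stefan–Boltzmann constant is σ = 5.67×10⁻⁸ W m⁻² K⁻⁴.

q ≈ 8780 W/m²

Each of the 3 gaps contributes resistance (2/ε − 1) = 2/0.80 − 1 = 1.500; total = 4.500.
q = σ(T₁⁴ − T₂⁴) / 4.500 = 5.67×10⁻⁸ × 6.97×10^11 / 4.500 = 8780 W/m².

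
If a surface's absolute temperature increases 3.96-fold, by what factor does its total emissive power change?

P ∝ T⁴, so the power scales as (3.96)⁴ = 246.

factor ≈ 246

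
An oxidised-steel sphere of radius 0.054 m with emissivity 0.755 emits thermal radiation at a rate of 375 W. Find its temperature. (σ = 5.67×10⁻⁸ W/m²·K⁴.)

A = 4πr² = 4π × (0.054)² = 0.0366 m².
From P = εσAT⁴, T = (P / εσA)^(1/4) = (375 / (0.755 × 5.67×10⁻⁸ × 0.0366))^(1/4).
T = (2.39×10^11)^(1/4) = 699 K.

T ≈ 699 K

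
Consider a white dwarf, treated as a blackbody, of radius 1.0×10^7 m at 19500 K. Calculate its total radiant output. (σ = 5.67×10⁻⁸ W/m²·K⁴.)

A = 4πr² = 4π × (1.0×10^7)² = 1.26×10^15 m².
P = σAT⁴ = 5.67×10⁻⁸ × 1.26×10^15 × (19500)⁴ = 5.67×10⁻⁸ × 1.26×10^15 × 1.45×10^17.
P = 1.03×10^25 W.

P ≈ 1.03×10^25 W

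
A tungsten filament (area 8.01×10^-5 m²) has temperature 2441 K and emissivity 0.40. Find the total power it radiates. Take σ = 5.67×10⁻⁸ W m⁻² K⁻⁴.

P = εσAT⁴ = 0.40 × 5.67×10⁻⁸ × 8.01×10^-5 × (2441)⁴ = 0.40 × 5.67×10⁻⁸ × 8.01×10^-5 × 3.55×10^13.
P = 64.5 W.

P ≈ 64.5 W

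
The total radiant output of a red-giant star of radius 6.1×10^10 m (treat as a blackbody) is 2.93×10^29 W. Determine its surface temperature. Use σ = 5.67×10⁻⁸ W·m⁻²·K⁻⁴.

T ≈ 3240 K

A = 4πr² = 4π × (6.1×10^10)² = 4.68×10^22 m².
From P = σAT⁴, T = (P / σA)^(1/4) = (2.93×10^29 / (5.67×10⁻⁸ × 4.68×10^22))^(1/4).
T = (1.11×10^14)^(1/4) = 3240 K.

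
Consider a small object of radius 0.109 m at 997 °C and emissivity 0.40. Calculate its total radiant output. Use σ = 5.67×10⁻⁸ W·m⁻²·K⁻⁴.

P ≈ 8810 W

A = 4πr² = 4π × (0.109)² = 0.149 m².
997 °C = 1270 K.
P = εσAT⁴ = 0.40 × 5.67×10⁻⁸ × 0.149 × (1270)⁴ = 0.40 × 5.67×10⁻⁸ × 0.149 × 2.60×10^12.
P = 8810 W.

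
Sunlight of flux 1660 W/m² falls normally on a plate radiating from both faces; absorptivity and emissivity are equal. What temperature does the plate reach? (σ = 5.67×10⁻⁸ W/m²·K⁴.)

Absorbed flux αS = emitted flux 2εσT⁴ per unit area; with α = ε this gives T = (S/2σ)^(1/4).
T = (1660 / (2 × 5.67×10⁻⁸))^(1/4) = (1.46×10^10)^(1/4).
T = 348 K.

T ≈ 348 K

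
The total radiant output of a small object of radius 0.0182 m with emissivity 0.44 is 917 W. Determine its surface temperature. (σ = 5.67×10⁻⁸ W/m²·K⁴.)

T ≈ 1720 K

A = 4πr² = 4π × (0.0182)² = 4.16×10^-3 m².
From P = εσAT⁴, T = (P / εσA)^(1/4) = (917 / (0.44 × 5.67×10⁻⁸ × 4.16×10^-3))^(1/4).
T = (8.83×10^12)^(1/4) = 1720 K.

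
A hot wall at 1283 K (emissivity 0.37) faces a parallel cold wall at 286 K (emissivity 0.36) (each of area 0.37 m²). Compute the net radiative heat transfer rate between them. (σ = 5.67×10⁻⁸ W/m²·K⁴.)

Q ≈ 12700 W

For two large parallel gray plates, q = σ(T₁⁴ − T₂⁴) / (1/ε₁ + 1/ε₂ − 1).
1/ε₁ + 1/ε₂ − 1 = 1/0.37 + 1/0.36 − 1 = 4.480.
T₁⁴ − T₂⁴ = 2.71×10^12 − 6.69×10^9 = 2.70×10^12 K⁴.
q = 5.67×10⁻⁸ × 2.70×10^12 / 4.480 = 34200 W/m².
Q = q·A = 34200 × 0.37 = 12700 W.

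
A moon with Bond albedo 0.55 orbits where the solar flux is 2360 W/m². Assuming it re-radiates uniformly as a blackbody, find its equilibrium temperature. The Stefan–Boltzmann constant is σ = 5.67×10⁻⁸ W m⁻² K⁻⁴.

T ≈ 262 K

Power absorbed = (1−a)S·πR²; power emitted = 4πR²σT⁴. Equating and cancelling πR²:
T = ((1−a)S / 4σ)^(1/4) = (1060 / (4 × 5.67×10⁻⁸))^(1/4) = (4.68×10^9)^(1/4).
T = 262 K.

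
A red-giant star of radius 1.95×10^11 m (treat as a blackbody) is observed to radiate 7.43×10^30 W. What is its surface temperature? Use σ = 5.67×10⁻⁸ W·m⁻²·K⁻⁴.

T ≈ 4070 K

A = 4πr² = 4π × (1.95×10^11)² = 4.78×10^23 m².
From P = σAT⁴, T = (P / σA)^(1/4) = (7.43×10^30 / (5.67×10⁻⁸ × 4.78×10^23))^(1/4).
T = (2.74×10^14)^(1/4) = 4070 K.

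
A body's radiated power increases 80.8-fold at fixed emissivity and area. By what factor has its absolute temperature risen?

P ∝ T⁴ ⇒ T ∝ P^(1/4), so T scales by (80.8)^(1/4) = 3.00.

factor ≈ 3.00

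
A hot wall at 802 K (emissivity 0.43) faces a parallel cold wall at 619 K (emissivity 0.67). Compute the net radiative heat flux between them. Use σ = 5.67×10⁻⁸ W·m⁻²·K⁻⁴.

q ≈ 5370 W/m²

For two large parallel gray plates, q = σ(T₁⁴ − T₂⁴) / (1/ε₁ + 1/ε₂ − 1).
1/ε₁ + 1/ε₂ − 1 = 1/0.43 + 1/0.67 − 1 = 2.818.
T₁⁴ − T₂⁴ = 4.14×10^11 − 1.47×10^11 = 2.67×10^11 K⁴.
q = 5.67×10⁻⁸ × 2.67×10^11 / 2.818 = 5370 W/m².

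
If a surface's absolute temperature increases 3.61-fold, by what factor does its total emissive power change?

factor ≈ 170

P ∝ T⁴, so the power scales as (3.61)⁴ = 170.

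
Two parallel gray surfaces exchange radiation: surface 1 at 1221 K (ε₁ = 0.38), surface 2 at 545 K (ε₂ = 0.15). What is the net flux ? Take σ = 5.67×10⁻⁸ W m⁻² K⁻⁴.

q ≈ 14600 W/m²

For two large parallel gray plates, q = σ(T₁⁴ − T₂⁴) / (1/ε₁ + 1/ε₂ − 1).
1/ε₁ + 1/ε₂ − 1 = 1/0.38 + 1/0.15 − 1 = 8.298.
T₁⁴ − T₂⁴ = 2.22×10^12 − 8.82×10^10 = 2.13×10^12 K⁴.
q = 5.67×10⁻⁸ × 2.13×10^12 / 8.298 = 14600 W/m².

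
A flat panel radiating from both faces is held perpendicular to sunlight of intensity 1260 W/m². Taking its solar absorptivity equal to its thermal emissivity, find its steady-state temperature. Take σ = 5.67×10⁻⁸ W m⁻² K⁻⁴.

T ≈ 325 K

Absorbed flux αS = emitted flux 2εσT⁴ per unit area; with α = ε this gives T = (S/2σ)^(1/4).
T = (1260 / (2 × 5.67×10⁻⁸))^(1/4) = (1.11×10^10)^(1/4).
T = 325 K.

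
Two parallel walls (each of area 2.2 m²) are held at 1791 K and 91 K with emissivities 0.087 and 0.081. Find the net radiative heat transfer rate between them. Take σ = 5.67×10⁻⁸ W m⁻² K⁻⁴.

For two large parallel gray plates, q = σ(T₁⁴ − T₂⁴) / (1/ε₁ + 1/ε₂ − 1).
1/ε₁ + 1/ε₂ − 1 = 1/0.087 + 1/0.081 − 1 = 22.84.
T₁⁴ − T₂⁴ = 1.03×10^13 − 6.86×10^7 = 1.03×10^13 K⁴.
q = 5.67×10⁻⁸ × 1.03×10^13 / 22.84 = 25500 W/m².
Q = q·A = 25500 × 2.2 = 56200 W.

Q ≈ 56200 W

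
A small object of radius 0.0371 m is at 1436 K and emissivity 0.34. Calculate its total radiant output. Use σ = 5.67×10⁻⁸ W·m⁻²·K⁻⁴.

P ≈ 1420 W

A = 4πr² = 4π × (0.0371)² = 0.0173 m².
Stefan–Boltzmann: P = εσAT⁴ = 0.34 × 5.67×10⁻⁸ × 0.0173 × (1436)⁴ = 0.34 × 5.67×10⁻⁸ × 0.0173 × 4.25×10^12.
P = 1420 W.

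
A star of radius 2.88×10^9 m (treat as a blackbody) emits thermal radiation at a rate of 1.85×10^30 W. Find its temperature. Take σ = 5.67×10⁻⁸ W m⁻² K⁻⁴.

T ≈ 23700 K

A = 4πr² = 4π × (2.88×10^9)² = 1.04×10^20 m².
From P = σAT⁴, T = (P / σA)^(1/4) = (1.85×10^30 / (5.67×10⁻⁸ × 1.04×10^20))^(1/4).
T = (3.13×10^17)^(1/4) = 23700 K.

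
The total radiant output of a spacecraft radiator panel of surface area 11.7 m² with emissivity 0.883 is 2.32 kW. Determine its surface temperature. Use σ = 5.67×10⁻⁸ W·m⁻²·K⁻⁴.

From P = εσAT⁴, T = (P / εσA)^(1/4) = (2320 / (0.883 × 5.67×10⁻⁸ × 11.7))^(1/4).
T = (3.96×10^9)^(1/4) = 251 K.

T ≈ 251 K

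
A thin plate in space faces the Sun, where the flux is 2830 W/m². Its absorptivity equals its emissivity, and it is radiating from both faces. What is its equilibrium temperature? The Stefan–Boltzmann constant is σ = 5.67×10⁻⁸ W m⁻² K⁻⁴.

T ≈ 397 K

Absorbed flux αS = emitted flux 2εσT⁴ per unit area; with α = ε this gives T = (S/2σ)^(1/4).
T = (2830 / (2 × 5.67×10⁻⁸))^(1/4) = (2.50×10^10)^(1/4).
T = 397 K.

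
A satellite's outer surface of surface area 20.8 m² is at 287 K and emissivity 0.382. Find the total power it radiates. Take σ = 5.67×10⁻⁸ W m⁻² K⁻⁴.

P ≈ 3060 W

P = εσAT⁴ = 0.382 × 5.67×10⁻⁸ × 20.8 × (287)⁴ = 0.382 × 5.67×10⁻⁸ × 20.8 × 6.78×10^9.
P = 3060 W.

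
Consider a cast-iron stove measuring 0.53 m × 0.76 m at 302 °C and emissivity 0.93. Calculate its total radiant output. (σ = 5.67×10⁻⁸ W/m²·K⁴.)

A = 0.53 × 0.76 = 0.403 m².
302 °C = 575 K.
Stefan–Boltzmann: P = εσAT⁴ = 0.93 × 5.67×10⁻⁸ × 0.403 × (575)⁴ = 0.93 × 5.67×10⁻⁸ × 0.403 × 1.09×10^11.
P = 2320 W.

P ≈ 2320 W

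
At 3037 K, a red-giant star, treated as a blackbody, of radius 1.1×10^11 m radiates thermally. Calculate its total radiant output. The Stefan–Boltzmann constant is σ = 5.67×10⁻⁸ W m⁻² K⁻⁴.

A = 4πr² = 4π × (1.1×10^11)² = 1.52×10^23 m².
P = σAT⁴ = 5.67×10⁻⁸ × 1.52×10^23 × (3037)⁴ = 5.67×10⁻⁸ × 1.52×10^23 × 8.51×10^13.
P = 7.33×10^29 W.

P ≈ 7.33×10^29 W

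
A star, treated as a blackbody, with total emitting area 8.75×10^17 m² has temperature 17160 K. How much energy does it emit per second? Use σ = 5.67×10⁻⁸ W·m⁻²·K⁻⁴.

P = σAT⁴ = 5.67×10⁻⁸ × 8.75×10^17 × (17160)⁴ = 5.67×10⁻⁸ × 8.75×10^17 × 8.67×10^16.
P = 4.30×10^27 W.

P ≈ 4.30×10^27 W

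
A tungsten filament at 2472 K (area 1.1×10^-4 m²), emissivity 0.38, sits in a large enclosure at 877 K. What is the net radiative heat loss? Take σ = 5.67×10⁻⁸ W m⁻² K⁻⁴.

Q ≈ 87.1 W

Q = εσA(T⁴ − T_s⁴). T⁴ − T_s⁴ = (2472)⁴ − (877)⁴ = 3.73×10^13 − 5.92×10^11 = 3.68×10^13 K⁴.
Q = 0.38 × 5.67×10⁻⁸ × 1.10×10^-4 × 3.68×10^13 = 87.1 W.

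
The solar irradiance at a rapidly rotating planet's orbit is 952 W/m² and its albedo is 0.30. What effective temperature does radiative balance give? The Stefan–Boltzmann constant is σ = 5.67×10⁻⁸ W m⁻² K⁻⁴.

T ≈ 233 K

Power absorbed = (1−a)S·πR²; power emitted = 4πR²σT⁴. Equating and cancelling πR²:
T = ((1−a)S / 4σ)^(1/4) = (666 / (4 × 5.67×10⁻⁸))^(1/4) = (2.94×10^9)^(1/4).
T = 233 K.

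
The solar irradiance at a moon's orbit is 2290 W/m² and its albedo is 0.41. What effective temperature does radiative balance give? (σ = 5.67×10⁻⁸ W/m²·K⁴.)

Power absorbed = (1−a)S·πR²; power emitted = 4πR²σT⁴. Equating and cancelling πR²:
T = ((1−a)S / 4σ)^(1/4) = (1350 / (4 × 5.67×10⁻⁸))^(1/4) = (5.96×10^9)^(1/4).
T = 278 K.

T ≈ 278 K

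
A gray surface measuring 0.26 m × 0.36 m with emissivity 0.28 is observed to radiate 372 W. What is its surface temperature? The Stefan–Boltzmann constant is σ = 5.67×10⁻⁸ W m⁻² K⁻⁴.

A = 0.26 × 0.36 = 0.0936 m².
From P = εσAT⁴, T = (P / εσA)^(1/4) = (372 / (0.28 × 5.67×10⁻⁸ × 0.0936))^(1/4).
T = (2.50×10^11)^(1/4) = 707 K.

T ≈ 707 K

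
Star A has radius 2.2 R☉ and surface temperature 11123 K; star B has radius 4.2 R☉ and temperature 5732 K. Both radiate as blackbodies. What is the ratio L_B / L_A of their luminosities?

L_B/L_A ≈ 0.257

L = 4πR²σT⁴ ∝ R²T⁴, so L_B/L_A = (4.2/2.2)² × (5732/11123)⁴ = 3.64 × 0.0705 = 0.257.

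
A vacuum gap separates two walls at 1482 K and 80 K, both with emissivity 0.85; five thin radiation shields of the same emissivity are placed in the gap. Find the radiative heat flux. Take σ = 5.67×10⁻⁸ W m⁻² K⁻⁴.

Each of the 6 gaps contributes resistance (2/ε − 1) = 2/0.85 − 1 = 1.353; total = 8.118.
q = σ(T₁⁴ − T₂⁴) / 8.118 = 5.67×10⁻⁸ × 4.82×10^12 / 8.118 = 33700 W/m².

q ≈ 33700 W/m²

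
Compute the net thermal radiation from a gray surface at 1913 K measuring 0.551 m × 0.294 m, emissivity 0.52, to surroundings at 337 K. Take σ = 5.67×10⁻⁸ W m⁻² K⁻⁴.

A = 0.551 × 0.294 = 0.162 m².
Q = εσA(T⁴ − T_s⁴). T⁴ − T_s⁴ = (1913)⁴ − (337)⁴ = 1.34×10^13 − 1.29×10^10 = 1.34×10^13 K⁴.
Q = 0.52 × 5.67×10⁻⁸ × 0.162 × 1.34×10^13 = 63900 W.

Q ≈ 63900 W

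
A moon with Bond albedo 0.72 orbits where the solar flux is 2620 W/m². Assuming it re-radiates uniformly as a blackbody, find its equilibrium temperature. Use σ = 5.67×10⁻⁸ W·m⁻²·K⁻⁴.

T ≈ 238 K

Power absorbed = (1−a)S·πR²; power emitted = 4πR²σT⁴. Equating and cancelling πR²:
T = ((1−a)S / 4σ)^(1/4) = (734 / (4 × 5.67×10⁻⁸))^(1/4) = (3.23×10^9)^(1/4).
T = 238 K.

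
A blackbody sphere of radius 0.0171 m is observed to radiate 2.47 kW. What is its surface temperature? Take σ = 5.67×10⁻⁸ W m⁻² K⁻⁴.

A = 4πr² = 4π × (0.0171)² = 3.67×10^-3 m².
From P = σAT⁴, T = (P / σA)^(1/4) = (2470 / (5.67×10⁻⁸ × 3.67×10^-3))^(1/4).
T = (1.19×10^13)^(1/4) = 1860 K.

T ≈ 1860 K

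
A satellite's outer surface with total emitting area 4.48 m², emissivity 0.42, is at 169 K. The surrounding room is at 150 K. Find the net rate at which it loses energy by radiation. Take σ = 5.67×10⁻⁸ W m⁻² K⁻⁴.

Q = εσA(T⁴ − T_s⁴). T⁴ − T_s⁴ = (169)⁴ − (150)⁴ = 8.16×10^8 − 5.06×10^8 = 3.09×10^8 K⁴.
Q = 0.42 × 5.67×10⁻⁸ × 4.48 × 3.09×10^8 = 33.0 W.

Q ≈ 33.0 W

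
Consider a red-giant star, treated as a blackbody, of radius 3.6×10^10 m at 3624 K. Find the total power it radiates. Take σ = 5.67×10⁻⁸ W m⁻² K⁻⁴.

A = 4πr² = 4π × (3.6×10^10)² = 1.63×10^22 m².
P = σAT⁴ = 5.67×10⁻⁸ × 1.63×10^22 × (3624)⁴ = 5.67×10⁻⁸ × 1.63×10^22 × 1.72×10^14.
P = 1.59×10^29 W.

P ≈ 1.59×10^29 W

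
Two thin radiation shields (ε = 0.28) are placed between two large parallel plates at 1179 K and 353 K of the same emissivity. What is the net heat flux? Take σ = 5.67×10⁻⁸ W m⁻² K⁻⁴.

Each of the 3 gaps contributes resistance (2/ε − 1) = 2/0.28 − 1 = 6.143; total = 18.43.
q = σ(T₁⁴ − T₂⁴) / 18.43 = 5.67×10⁻⁸ × 1.92×10^12 / 18.43 = 5900 W/m².

q ≈ 5900 W/m²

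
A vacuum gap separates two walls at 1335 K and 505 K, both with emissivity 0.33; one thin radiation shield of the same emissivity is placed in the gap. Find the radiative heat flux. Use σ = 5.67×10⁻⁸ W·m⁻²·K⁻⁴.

Each of the 2 gaps contributes resistance (2/ε − 1) = 2/0.33 − 1 = 5.061; total = 10.12.
q = σ(T₁⁴ − T₂⁴) / 10.12 = 5.67×10⁻⁸ × 3.11×10^12 / 10.12 = 17400 W/m².

q ≈ 17400 W/m²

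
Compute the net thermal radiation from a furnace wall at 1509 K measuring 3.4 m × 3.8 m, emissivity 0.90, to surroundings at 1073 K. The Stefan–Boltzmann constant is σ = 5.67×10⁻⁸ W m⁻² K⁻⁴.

Q ≈ 2.54×10^6 W

A = 3.4 × 3.8 = 12.9 m².
Q = εσA(T⁴ − T_s⁴). T⁴ − T_s⁴ = (1509)⁴ − (1073)⁴ = 5.19×10^12 − 1.33×10^12 = 3.86×10^12 K⁴.
Q = 0.90 × 5.67×10⁻⁸ × 12.9 × 3.86×10^12 = 2.54×10^6 W.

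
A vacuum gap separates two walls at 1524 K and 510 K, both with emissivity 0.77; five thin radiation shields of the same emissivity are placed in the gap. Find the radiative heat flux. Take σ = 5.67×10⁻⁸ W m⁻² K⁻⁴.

Each of the 6 gaps contributes resistance (2/ε − 1) = 2/0.77 − 1 = 1.597; total = 9.584.
q = σ(T₁⁴ − T₂⁴) / 9.584 = 5.67×10⁻⁸ × 5.33×10^12 / 9.584 = 31500 W/m².

q ≈ 31500 W/m²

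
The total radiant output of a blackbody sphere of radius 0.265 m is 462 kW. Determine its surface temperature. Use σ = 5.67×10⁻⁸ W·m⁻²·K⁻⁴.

T ≈ 1740 K

A = 4πr² = 4π × (0.265)² = 0.882 m².
From P = σAT⁴, T = (P / σA)^(1/4) = (4.62×10^5 / (5.67×10⁻⁸ × 0.882))^(1/4).
T = (9.23×10^12)^(1/4) = 1740 K.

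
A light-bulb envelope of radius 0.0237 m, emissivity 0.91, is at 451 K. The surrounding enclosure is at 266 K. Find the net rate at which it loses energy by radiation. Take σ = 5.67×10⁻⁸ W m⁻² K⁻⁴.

Q ≈ 13.2 W

A = 4πr² = 4π × (0.0237)² = 7.06×10^-3 m².
Q = εσA(T⁴ − T_s⁴). T⁴ − T_s⁴ = (451)⁴ − (266)⁴ = 4.14×10^10 − 5.01×10^9 = 3.64×10^10 K⁴.
Q = 0.91 × 5.67×10⁻⁸ × 7.06×10^-3 × 3.64×10^10 = 13.2 W.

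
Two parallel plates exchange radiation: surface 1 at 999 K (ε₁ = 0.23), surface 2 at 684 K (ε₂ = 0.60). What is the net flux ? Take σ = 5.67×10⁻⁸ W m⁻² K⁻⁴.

q ≈ 8790 W/m²

For two large parallel gray plates, q = σ(T₁⁴ − T₂⁴) / (1/ε₁ + 1/ε₂ − 1).
1/ε₁ + 1/ε₂ − 1 = 1/0.23 + 1/0.60 − 1 = 5.014.
T₁⁴ − T₂⁴ = 9.96×10^11 − 2.19×10^11 = 7.77×10^11 K⁴.
q = 5.67×10⁻⁸ × 7.77×10^11 / 5.014 = 8790 W/m².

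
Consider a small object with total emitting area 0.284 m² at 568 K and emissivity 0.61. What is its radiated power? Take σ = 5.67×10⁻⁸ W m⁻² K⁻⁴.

P ≈ 1020 W

Stefan–Boltzmann: P = εσAT⁴ = 0.61 × 5.67×10⁻⁸ × 0.284 × (568)⁴ = 0.61 × 5.67×10⁻⁸ × 0.284 × 1.04×10^11.
P = 1020 W.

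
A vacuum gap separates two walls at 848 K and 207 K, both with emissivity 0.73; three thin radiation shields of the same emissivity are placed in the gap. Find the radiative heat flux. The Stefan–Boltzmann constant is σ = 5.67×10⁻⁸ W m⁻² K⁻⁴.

Each of the 4 gaps contributes resistance (2/ε − 1) = 2/0.73 − 1 = 1.740; total = 6.959.
q = σ(T₁⁴ − T₂⁴) / 6.959 = 5.67×10⁻⁸ × 5.15×10^11 / 6.959 = 4200 W/m².

q ≈ 4200 W/m²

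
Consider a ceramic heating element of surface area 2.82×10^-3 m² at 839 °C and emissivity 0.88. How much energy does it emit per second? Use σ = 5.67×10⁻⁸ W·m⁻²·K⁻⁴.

P ≈ 215 W

839 °C = 1112 K.
Stefan–Boltzmann: P = εσAT⁴ = 0.88 × 5.67×10⁻⁸ × 2.82×10^-3 × (1112)⁴ = 0.88 × 5.67×10⁻⁸ × 2.82×10^-3 × 1.53×10^12.
P = 215 W.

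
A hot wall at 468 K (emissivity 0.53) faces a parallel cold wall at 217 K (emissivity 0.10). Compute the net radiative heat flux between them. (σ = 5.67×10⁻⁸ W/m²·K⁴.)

For two large parallel gray plates, q = σ(T₁⁴ − T₂⁴) / (1/ε₁ + 1/ε₂ − 1).
1/ε₁ + 1/ε₂ − 1 = 1/0.53 + 1/0.10 − 1 = 10.89.
T₁⁴ − T₂⁴ = 4.80×10^10 − 2.22×10^9 = 4.58×10^10 K⁴.
q = 5.67×10⁻⁸ × 4.58×10^10 / 10.89 = 238 W/m².

q ≈ 238 W/m²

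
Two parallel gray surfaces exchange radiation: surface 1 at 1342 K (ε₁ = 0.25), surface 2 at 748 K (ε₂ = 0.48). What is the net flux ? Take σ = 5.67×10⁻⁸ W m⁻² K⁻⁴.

q ≈ 32700 W/m²

For two large parallel gray plates, q = σ(T₁⁴ − T₂⁴) / (1/ε₁ + 1/ε₂ − 1).
1/ε₁ + 1/ε₂ − 1 = 1/0.25 + 1/0.48 − 1 = 5.083.
T₁⁴ − T₂⁴ = 3.24×10^12 − 3.13×10^11 = 2.93×10^12 K⁴.
q = 5.67×10⁻⁸ × 2.93×10^12 / 5.083 = 32700 W/m².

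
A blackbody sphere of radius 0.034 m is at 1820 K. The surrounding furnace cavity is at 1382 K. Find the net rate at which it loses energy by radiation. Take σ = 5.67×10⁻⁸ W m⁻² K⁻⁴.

A = 4πr² = 4π × (0.034)² = 0.0145 m².
Q = σA(T⁴ − T_s⁴). T⁴ − T_s⁴ = (1820)⁴ − (1382)⁴ = 1.10×10^13 − 3.65×10^12 = 7.32×10^12 K⁴.
Q = 5.67×10⁻⁸ × 0.0145 × 7.32×10^12 = 6030 W.

Q ≈ 6030 W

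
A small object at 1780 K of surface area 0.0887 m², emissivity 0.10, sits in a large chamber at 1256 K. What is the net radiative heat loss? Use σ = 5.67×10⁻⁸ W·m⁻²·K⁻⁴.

Q ≈ 3800 W

Q = εσA(T⁴ − T_s⁴). T⁴ − T_s⁴ = (1780)⁴ − (1256)⁴ = 1.00×10^13 − 2.49×10^12 = 7.55×10^12 K⁴.
Q = 0.10 × 5.67×10⁻⁸ × 0.0887 × 7.55×10^12 = 3800 W.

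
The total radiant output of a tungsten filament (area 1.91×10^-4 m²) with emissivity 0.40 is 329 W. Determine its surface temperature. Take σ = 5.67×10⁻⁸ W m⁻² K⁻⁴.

T ≈ 2950 K

From P = εσAT⁴, T = (P / εσA)^(1/4) = (329 / (0.40 × 5.67×10⁻⁸ × 1.91×10^-4))^(1/4).
T = (7.59×10^13)^(1/4) = 2950 K.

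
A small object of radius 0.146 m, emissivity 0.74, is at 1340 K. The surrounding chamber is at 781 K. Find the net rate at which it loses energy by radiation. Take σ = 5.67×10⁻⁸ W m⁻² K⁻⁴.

A = 4πr² = 4π × (0.146)² = 0.268 m².
Q = εσA(T⁴ − T_s⁴). T⁴ − T_s⁴ = (1340)⁴ − (781)⁴ = 3.22×10^12 − 3.72×10^11 = 2.85×10^12 K⁴.
Q = 0.74 × 5.67×10⁻⁸ × 0.268 × 2.85×10^12 = 32100 W.

Q ≈ 32100 W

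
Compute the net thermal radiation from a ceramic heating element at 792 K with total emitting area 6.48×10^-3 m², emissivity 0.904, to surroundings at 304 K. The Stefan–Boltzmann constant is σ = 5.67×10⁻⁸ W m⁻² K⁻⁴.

Q = εσA(T⁴ − T_s⁴). T⁴ − T_s⁴ = (792)⁴ − (304)⁴ = 3.93×10^11 − 8.54×10^9 = 3.85×10^11 K⁴.
Q = 0.904 × 5.67×10⁻⁸ × 6.48×10^-3 × 3.85×10^11 = 128 W.

Q ≈ 128 W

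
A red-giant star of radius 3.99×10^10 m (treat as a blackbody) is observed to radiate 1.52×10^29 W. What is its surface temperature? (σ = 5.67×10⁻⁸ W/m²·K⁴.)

T ≈ 3400 K

A = 4πr² = 4π × (3.99×10^10)² = 2.00×10^22 m².
From P = σAT⁴, T = (P / σA)^(1/4) = (1.52×10^29 / (5.67×10⁻⁸ × 2.00×10^22))^(1/4).
T = (1.34×10^14)^(1/4) = 3400 K.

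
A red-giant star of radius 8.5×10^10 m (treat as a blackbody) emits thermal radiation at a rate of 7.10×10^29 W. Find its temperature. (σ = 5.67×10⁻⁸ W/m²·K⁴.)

T ≈ 3430 K

A = 4πr² = 4π × (8.5×10^10)² = 9.08×10^22 m².
From P = σAT⁴, T = (P / σA)^(1/4) = (7.10×10^29 / (5.67×10⁻⁸ × 9.08×10^22))^(1/4).
T = (1.38×10^14)^(1/4) = 3430 K.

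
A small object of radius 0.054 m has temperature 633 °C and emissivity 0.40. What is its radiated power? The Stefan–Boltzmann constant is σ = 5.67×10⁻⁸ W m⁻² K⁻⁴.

A = 4πr² = 4π × (0.054)² = 0.0366 m².
633 °C = 906 K.
Stefan–Boltzmann: P = εσAT⁴ = 0.40 × 5.67×10⁻⁸ × 0.0366 × (906)⁴ = 0.40 × 5.67×10⁻⁸ × 0.0366 × 6.74×10^11.
P = 560 W.

P ≈ 560 W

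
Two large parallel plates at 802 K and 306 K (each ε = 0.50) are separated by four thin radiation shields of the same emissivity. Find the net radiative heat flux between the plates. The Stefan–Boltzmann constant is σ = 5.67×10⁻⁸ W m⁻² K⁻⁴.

Each of the 5 gaps contributes resistance (2/ε − 1) = 2/0.50 − 1 = 3.000; total = 15.00.
q = σ(T₁⁴ − T₂⁴) / 15.00 = 5.67×10⁻⁸ × 4.05×10^11 / 15.00 = 1530 W/m².

q ≈ 1530 W/m²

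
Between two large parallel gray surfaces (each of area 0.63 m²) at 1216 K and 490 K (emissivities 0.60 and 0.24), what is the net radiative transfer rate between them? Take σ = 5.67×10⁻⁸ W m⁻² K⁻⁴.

For two large parallel gray plates, q = σ(T₁⁴ − T₂⁴) / (1/ε₁ + 1/ε₂ − 1).
1/ε₁ + 1/ε₂ − 1 = 1/0.60 + 1/0.24 − 1 = 4.833.
T₁⁴ − T₂⁴ = 2.19×10^12 − 5.76×10^10 = 2.13×10^12 K⁴.
q = 5.67×10⁻⁸ × 2.13×10^12 / 4.833 = 25000 W/m².
Q = q·A = 25000 × 0.63 = 15700 W.

Q ≈ 15700 W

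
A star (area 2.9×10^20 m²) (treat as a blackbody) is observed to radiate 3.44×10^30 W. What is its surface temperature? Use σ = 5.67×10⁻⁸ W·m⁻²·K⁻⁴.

T ≈ 21400 K

From P = σAT⁴, T = (P / σA)^(1/4) = (3.44×10^30 / (5.67×10⁻⁸ × 2.90×10^20))^(1/4).
T = (2.09×10^17)^(1/4) = 21400 K.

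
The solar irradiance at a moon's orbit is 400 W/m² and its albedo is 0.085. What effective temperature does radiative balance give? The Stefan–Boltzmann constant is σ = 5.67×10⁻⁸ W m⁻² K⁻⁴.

Power absorbed = (1−a)S·πR²; power emitted = 4πR²σT⁴. Equating and cancelling πR²:
T = ((1−a)S / 4σ)^(1/4) = (366 / (4 × 5.67×10⁻⁸))^(1/4) = (1.61×10^9)^(1/4).
T = 200 K.

T ≈ 200 K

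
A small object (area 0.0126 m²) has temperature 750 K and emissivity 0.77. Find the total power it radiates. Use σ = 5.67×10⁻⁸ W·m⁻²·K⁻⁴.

Stefan–Boltzmann: P = εσAT⁴ = 0.77 × 5.67×10⁻⁸ × 0.0126 × (750)⁴ = 0.77 × 5.67×10⁻⁸ × 0.0126 × 3.16×10^11.
P = 174 W.

P ≈ 174 W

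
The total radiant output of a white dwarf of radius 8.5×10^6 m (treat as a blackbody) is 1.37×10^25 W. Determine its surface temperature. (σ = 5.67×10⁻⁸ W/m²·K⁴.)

A = 4πr² = 4π × (8.5×10^6)² = 9.08×10^14 m².
From P = σAT⁴, T = (P / σA)^(1/4) = (1.37×10^25 / (5.67×10⁻⁸ × 9.08×10^14))^(1/4).
T = (2.66×10^17)^(1/4) = 22700 K.

T ≈ 22700 K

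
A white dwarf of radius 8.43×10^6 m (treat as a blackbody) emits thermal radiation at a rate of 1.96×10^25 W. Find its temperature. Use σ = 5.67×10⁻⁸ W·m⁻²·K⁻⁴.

A = 4πr² = 4π × (8.43×10^6)² = 8.93×10^14 m².
From P = σAT⁴, T = (P / σA)^(1/4) = (1.96×10^25 / (5.67×10⁻⁸ × 8.93×10^14))^(1/4).
T = (3.87×10^17)^(1/4) = 24900 K.

T ≈ 24900 K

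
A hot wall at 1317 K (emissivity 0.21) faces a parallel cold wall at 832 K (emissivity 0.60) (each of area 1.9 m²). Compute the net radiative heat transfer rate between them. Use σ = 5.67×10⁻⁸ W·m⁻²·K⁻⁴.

For two large parallel gray plates, q = σ(T₁⁴ − T₂⁴) / (1/ε₁ + 1/ε₂ − 1).
1/ε₁ + 1/ε₂ − 1 = 1/0.21 + 1/0.60 − 1 = 5.429.
T₁⁴ − T₂⁴ = 3.01×10^12 − 4.79×10^11 = 2.53×10^12 K⁴.
q = 5.67×10⁻⁸ × 2.53×10^12 / 5.429 = 26400 W/m².
Q = q·A = 26400 × 1.9 = 50200 W.

Q ≈ 50200 W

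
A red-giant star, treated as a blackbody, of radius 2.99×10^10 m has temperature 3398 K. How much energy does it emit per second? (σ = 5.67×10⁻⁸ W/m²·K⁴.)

A = 4πr² = 4π × (2.99×10^10)² = 1.12×10^22 m².
P = σAT⁴ = 5.67×10⁻⁸ × 1.12×10^22 × (3398)⁴ = 5.67×10⁻⁸ × 1.12×10^22 × 1.33×10^14.
P = 8.49×10^28 W.

P ≈ 8.49×10^28 W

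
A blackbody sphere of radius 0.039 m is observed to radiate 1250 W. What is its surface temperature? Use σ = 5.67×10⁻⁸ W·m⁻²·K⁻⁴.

T ≈ 1040 K

A = 4πr² = 4π × (0.039)² = 0.0191 m².
From P = σAT⁴, T = (P / σA)^(1/4) = (1250 / (5.67×10⁻⁸ × 0.0191))^(1/4).
T = (1.15×10^12)^(1/4) = 1040 K.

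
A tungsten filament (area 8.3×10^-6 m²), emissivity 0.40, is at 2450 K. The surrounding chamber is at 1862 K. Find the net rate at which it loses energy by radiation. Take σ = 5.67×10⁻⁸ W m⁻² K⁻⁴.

Q = εσA(T⁴ − T_s⁴). T⁴ − T_s⁴ = (2450)⁴ − (1862)⁴ = 3.60×10^13 − 1.20×10^13 = 2.40×10^13 K⁴.
Q = 0.40 × 5.67×10⁻⁸ × 8.30×10^-6 × 2.40×10^13 = 4.52 W.

Q ≈ 4.52 W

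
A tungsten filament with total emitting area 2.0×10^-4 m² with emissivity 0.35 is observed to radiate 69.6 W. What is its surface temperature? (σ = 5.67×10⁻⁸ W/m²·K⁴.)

From P = εσAT⁴, T = (P / εσA)^(1/4) = (69.6 / (0.35 × 5.67×10⁻⁸ × 2.00×10^-4))^(1/4).
T = (1.75×10^13)^(1/4) = 2050 K.

T ≈ 2050 K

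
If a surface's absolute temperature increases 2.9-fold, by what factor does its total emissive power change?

factor ≈ 70.7

P ∝ T⁴, so the power scales as (2.9)⁴ = 70.7.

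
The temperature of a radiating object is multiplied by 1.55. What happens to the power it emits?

factor ≈ 5.77

P ∝ T⁴, so the power scales as (1.55)⁴ = 5.77.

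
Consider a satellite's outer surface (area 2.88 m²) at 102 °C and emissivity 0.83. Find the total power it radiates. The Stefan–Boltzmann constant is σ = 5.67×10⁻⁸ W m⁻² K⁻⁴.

P ≈ 2680 W

102 °C = 375 K.
P = εσAT⁴ = 0.83 × 5.67×10⁻⁸ × 2.88 × (375)⁴ = 0.83 × 5.67×10⁻⁸ × 2.88 × 1.98×10^10.
P = 2680 W.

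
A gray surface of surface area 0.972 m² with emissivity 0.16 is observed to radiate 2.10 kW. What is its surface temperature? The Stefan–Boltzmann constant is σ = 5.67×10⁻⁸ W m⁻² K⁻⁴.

T ≈ 699 K

From P = εσAT⁴, T = (P / εσA)^(1/4) = (2100 / (0.16 × 5.67×10⁻⁸ × 0.972))^(1/4).
T = (2.38×10^11)^(1/4) = 699 K.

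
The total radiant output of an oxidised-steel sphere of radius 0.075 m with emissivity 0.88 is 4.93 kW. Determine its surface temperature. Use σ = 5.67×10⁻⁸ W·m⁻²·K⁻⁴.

A = 4πr² = 4π × (0.075)² = 0.0707 m².
From P = εσAT⁴, T = (P / εσA)^(1/4) = (4930 / (0.88 × 5.67×10⁻⁸ × 0.0707))^(1/4).
T = (1.40×10^12)^(1/4) = 1090 K.

T ≈ 1090 K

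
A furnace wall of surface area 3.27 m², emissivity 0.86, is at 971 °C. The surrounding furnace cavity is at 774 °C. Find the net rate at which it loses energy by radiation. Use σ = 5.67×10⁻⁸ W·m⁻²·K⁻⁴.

Q ≈ 1.90×10^5 W

Convert: 971 °C = 1244 K; 774 °C = 1047 K.
Q = εσA(T⁴ − T_s⁴). T⁴ − T_s⁴ = (1244)⁴ − (1047)⁴ = 2.39×10^12 − 1.20×10^12 = 1.19×10^12 K⁴.
Q = 0.86 × 5.67×10⁻⁸ × 3.27 × 1.19×10^12 = 1.90×10^5 W.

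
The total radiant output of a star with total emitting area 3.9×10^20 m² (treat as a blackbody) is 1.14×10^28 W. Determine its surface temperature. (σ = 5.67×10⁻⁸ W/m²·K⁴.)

From P = σAT⁴, T = (P / σA)^(1/4) = (1.14×10^28 / (5.67×10⁻⁸ × 3.90×10^20))^(1/4).
T = (5.16×10^14)^(1/4) = 4770 K.

T ≈ 4770 K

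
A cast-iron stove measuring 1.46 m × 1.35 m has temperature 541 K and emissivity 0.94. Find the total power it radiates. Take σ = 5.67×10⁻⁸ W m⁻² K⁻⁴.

P ≈ 9000 W

A = 1.46 × 1.35 = 1.97 m².
Stefan–Boltzmann: P = εσAT⁴ = 0.94 × 5.67×10⁻⁸ × 1.97 × (541)⁴ = 0.94 × 5.67×10⁻⁸ × 1.97 × 8.57×10^10.
P = 9000 W.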